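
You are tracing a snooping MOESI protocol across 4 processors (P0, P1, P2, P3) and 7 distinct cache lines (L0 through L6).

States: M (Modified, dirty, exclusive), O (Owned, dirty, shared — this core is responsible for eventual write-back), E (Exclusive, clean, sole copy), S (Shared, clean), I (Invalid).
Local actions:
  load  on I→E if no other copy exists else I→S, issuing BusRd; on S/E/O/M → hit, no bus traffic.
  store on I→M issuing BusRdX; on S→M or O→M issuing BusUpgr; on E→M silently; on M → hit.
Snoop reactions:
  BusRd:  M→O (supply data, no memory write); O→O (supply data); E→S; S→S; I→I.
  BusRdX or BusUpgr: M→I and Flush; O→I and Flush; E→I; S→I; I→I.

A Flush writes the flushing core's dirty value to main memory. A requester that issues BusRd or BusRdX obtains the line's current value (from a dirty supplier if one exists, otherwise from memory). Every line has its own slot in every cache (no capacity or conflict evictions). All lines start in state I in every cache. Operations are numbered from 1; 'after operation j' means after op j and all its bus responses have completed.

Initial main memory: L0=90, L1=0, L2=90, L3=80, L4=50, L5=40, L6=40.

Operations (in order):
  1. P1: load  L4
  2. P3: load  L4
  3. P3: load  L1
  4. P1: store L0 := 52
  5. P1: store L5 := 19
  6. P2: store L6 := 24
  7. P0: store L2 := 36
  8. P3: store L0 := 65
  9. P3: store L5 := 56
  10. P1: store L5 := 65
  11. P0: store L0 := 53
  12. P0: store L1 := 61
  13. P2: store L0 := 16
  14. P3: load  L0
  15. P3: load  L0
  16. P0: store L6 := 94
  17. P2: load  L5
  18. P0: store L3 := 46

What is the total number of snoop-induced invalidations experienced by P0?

1. P1: load  L4  bus=[BusRd]  L4: P0=I P1=E P2=I P3=I  mem[L4]=50
2. P3: load  L4  bus=[BusRd]  L4: P0=I P1=S P2=I P3=S  mem[L4]=50
3. P3: load  L1  bus=[BusRd]  L1: P0=I P1=I P2=I P3=E  mem[L1]=0
4. P1: store L0 := 52  bus=[BusRdX]  L0: P0=I P1=M P2=I P3=I  mem[L0]=90
5. P1: store L5 := 19  bus=[BusRdX]  L5: P0=I P1=M P2=I P3=I  mem[L5]=40
6. P2: store L6 := 24  bus=[BusRdX]  L6: P0=I P1=I P2=M P3=I  mem[L6]=40
7. P0: store L2 := 36  bus=[BusRdX]  L2: P0=M P1=I P2=I P3=I  mem[L2]=90
8. P3: store L0 := 65  bus=[BusRdX,Flush]  L0: P0=I P1=I P2=I P3=M  mem[L0]=52
9. P3: store L5 := 56  bus=[BusRdX,Flush]  L5: P0=I P1=I P2=I P3=M  mem[L5]=19
10. P1: store L5 := 65  bus=[BusRdX,Flush]  L5: P0=I P1=M P2=I P3=I  mem[L5]=56
11. P0: store L0 := 53  bus=[BusRdX,Flush]  L0: P0=M P1=I P2=I P3=I  mem[L0]=65
12. P0: store L1 := 61  bus=[BusRdX]  L1: P0=M P1=I P2=I P3=I  mem[L1]=0
13. P2: store L0 := 16  bus=[BusRdX,Flush]  L0: P0=I P1=I P2=M P3=I  mem[L0]=53
14. P3: load  L0  bus=[BusRd]  L0: P0=I P1=I P2=O P3=S  mem[L0]=53
15. P3: load  L0  bus=[-]  L0: P0=I P1=I P2=O P3=S  mem[L0]=53
16. P0: store L6 := 94  bus=[BusRdX,Flush]  L6: P0=M P1=I P2=I P3=I  mem[L6]=24
17. P2: load  L5  bus=[BusRd]  L5: P0=I P1=O P2=S P3=I  mem[L5]=56
18. P0: store L3 := 46  bus=[BusRdX]  L3: P0=M P1=I P2=I P3=I  mem[L3]=80

invalidations = 1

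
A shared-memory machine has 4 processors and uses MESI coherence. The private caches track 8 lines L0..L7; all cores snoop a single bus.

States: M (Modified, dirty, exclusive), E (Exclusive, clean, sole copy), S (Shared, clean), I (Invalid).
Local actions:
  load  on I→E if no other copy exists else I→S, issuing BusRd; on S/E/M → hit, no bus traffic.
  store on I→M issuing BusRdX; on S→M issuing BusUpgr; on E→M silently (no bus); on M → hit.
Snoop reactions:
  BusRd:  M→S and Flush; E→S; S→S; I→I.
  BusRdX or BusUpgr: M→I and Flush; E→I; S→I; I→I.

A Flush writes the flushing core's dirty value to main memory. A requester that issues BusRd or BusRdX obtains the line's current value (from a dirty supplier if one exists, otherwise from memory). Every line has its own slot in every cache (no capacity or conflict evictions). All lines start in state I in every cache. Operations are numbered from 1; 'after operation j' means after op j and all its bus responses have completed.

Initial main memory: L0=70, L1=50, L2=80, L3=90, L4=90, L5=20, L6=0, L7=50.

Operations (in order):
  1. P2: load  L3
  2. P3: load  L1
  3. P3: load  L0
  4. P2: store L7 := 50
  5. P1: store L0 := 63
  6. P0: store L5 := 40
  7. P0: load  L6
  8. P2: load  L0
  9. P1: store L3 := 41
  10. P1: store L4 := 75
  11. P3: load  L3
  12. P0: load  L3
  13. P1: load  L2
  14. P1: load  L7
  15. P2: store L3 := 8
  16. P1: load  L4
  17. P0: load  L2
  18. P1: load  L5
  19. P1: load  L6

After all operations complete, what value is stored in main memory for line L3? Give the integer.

memory[L3] = 41

[1] P2: load  L3 | P0:I, P1:I, P2:E(90), P3:I | bus: BusRd
[2] P3: load  L1 | P0:I, P1:I, P2:I, P3:E(50) | bus: BusRd
[3] P3: load  L0 | P0:I, P1:I, P2:I, P3:E(70) | bus: BusRd
[4] P2: store L7 := 50 | P0:I, P1:I, P2:M(50), P3:I | bus: BusRdX
[5] P1: store L0 := 63 | P0:I, P1:M(63), P2:I, P3:I | bus: BusRdX
[6] P0: store L5 := 40 | P0:M(40), P1:I, P2:I, P3:I | bus: BusRdX
[7] P0: load  L6 | P0:E(0), P1:I, P2:I, P3:I | bus: BusRd
[8] P2: load  L0 | P0:I, P1:S(63), P2:S(63), P3:I | bus: BusRd,Flush
[9] P1: store L3 := 41 | P0:I, P1:M(41), P2:I, P3:I | bus: BusRdX
[10] P1: store L4 := 75 | P0:I, P1:M(75), P2:I, P3:I | bus: BusRdX
[11] P3: load  L3 | P0:I, P1:S(41), P2:I, P3:S(41) | bus: BusRd,Flush
[12] P0: load  L3 | P0:S(41), P1:S(41), P2:I, P3:S(41) | bus: BusRd
[13] P1: load  L2 | P0:I, P1:E(80), P2:I, P3:I | bus: BusRd
[14] P1: load  L7 | P0:I, P1:S(50), P2:S(50), P3:I | bus: BusRd,Flush
[15] P2: store L3 := 8 | P0:I, P1:I, P2:M(8), P3:I | bus: BusRdX
[16] P1: load  L4 | P0:I, P1:M(75), P2:I, P3:I | bus: none
[17] P0: load  L2 | P0:S(80), P1:S(80), P2:I, P3:I | bus: BusRd
[18] P1: load  L5 | P0:S(40), P1:S(40), P2:I, P3:I | bus: BusRd,Flush
[19] P1: load  L6 | P0:S(0), P1:S(0), P2:I, P3:I | bus: BusRd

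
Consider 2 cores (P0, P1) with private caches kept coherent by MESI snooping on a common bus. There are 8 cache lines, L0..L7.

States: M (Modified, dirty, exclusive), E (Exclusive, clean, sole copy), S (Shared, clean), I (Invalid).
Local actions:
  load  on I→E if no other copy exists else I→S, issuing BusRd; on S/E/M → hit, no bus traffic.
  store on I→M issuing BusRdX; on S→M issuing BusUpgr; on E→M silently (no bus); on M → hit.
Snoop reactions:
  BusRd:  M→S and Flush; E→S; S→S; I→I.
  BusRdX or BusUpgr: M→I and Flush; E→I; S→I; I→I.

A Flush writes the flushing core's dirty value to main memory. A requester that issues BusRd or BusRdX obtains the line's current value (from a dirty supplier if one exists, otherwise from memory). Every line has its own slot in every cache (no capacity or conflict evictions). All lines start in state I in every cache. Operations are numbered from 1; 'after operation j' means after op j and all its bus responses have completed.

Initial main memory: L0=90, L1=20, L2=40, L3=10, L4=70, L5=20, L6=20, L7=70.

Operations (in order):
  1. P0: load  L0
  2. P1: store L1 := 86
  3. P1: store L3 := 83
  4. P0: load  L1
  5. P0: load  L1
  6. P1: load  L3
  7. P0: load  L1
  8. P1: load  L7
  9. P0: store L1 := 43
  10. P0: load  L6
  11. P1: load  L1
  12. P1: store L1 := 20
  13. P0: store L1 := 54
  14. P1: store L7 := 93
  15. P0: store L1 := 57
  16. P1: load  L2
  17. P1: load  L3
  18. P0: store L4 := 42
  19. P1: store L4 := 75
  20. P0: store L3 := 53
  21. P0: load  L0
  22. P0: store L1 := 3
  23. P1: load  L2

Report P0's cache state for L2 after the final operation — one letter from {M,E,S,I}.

  op1 P0: load  L0 → E/I on L0; bus BusRd; mem=90
  op2 P1: store L1 := 86 → I/M on L1; bus BusRdX; mem=20
  op3 P1: store L3 := 83 → I/M on L3; bus BusRdX; mem=10
  op4 P0: load  L1 → S/S on L1; bus BusRd Flush; mem=86
  op5 P0: load  L1 → S/S on L1; bus (none); mem=86
  op6 P1: load  L3 → I/M on L3; bus (none); mem=10
  op7 P0: load  L1 → S/S on L1; bus (none); mem=86
  op8 P1: load  L7 → I/E on L7; bus BusRd; mem=70
  op9 P0: store L1 := 43 → M/I on L1; bus BusUpgr; mem=86
  op10 P0: load  L6 → E/I on L6; bus BusRd; mem=20
  op11 P1: load  L1 → S/S on L1; bus BusRd Flush; mem=43
  op12 P1: store L1 := 20 → I/M on L1; bus BusUpgr; mem=43
  op13 P0: store L1 := 54 → M/I on L1; bus BusRdX Flush; mem=20
  op14 P1: store L7 := 93 → I/M on L7; bus (none); mem=70
  op15 P0: store L1 := 57 → M/I on L1; bus (none); mem=20
  op16 P1: load  L2 → I/E on L2; bus BusRd; mem=40
  op17 P1: load  L3 → I/M on L3; bus (none); mem=10
  op18 P0: store L4 := 42 → M/I on L4; bus BusRdX; mem=70
  op19 P1: store L4 := 75 → I/M on L4; bus BusRdX Flush; mem=42
  op20 P0: store L3 := 53 → M/I on L3; bus BusRdX Flush; mem=83
  op21 P0: load  L0 → E/I on L0; bus (none); mem=90
  op22 P0: store L1 := 3 → M/I on L1; bus (none); mem=20
  op23 P1: load  L2 → I/E on L2; bus (none); mem=40

state = I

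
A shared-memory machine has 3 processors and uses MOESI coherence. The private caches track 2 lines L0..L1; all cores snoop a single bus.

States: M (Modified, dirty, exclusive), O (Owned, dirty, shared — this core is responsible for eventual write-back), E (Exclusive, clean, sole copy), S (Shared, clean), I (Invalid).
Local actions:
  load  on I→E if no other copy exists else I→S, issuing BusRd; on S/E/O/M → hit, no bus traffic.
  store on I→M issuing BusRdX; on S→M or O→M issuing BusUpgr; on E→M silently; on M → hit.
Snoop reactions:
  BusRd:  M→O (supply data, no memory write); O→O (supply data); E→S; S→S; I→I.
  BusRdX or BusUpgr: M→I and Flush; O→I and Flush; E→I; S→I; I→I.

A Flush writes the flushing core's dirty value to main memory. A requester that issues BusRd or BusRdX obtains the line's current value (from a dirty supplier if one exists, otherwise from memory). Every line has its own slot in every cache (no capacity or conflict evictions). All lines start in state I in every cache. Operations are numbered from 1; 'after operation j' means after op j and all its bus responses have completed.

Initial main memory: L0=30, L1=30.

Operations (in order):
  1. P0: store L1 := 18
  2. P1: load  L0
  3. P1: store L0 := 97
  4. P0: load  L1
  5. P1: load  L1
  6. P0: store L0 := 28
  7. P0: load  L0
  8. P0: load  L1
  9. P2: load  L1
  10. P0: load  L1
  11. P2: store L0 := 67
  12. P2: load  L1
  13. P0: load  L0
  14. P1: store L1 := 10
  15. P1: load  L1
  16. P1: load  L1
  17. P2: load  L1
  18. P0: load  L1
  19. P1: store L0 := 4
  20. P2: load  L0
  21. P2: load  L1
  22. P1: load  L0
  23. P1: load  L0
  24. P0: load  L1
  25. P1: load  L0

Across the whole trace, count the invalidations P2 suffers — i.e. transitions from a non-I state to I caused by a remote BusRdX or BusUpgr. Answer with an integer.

  op1 P0: store L1 := 18 → M/I/I on L1; bus BusRdX; mem=30
  op2 P1: load  L0 → I/E/I on L0; bus BusRd; mem=30
  op3 P1: store L0 := 97 → I/M/I on L0; bus (none); mem=30
  op4 P0: load  L1 → M/I/I on L1; bus (none); mem=30
  op5 P1: load  L1 → O/S/I on L1; bus BusRd; mem=30
  op6 P0: store L0 := 28 → M/I/I on L0; bus BusRdX Flush; mem=97
  op7 P0: load  L0 → M/I/I on L0; bus (none); mem=97
  op8 P0: load  L1 → O/S/I on L1; bus (none); mem=30
  op9 P2: load  L1 → O/S/S on L1; bus BusRd; mem=30
  op10 P0: load  L1 → O/S/S on L1; bus (none); mem=30
  op11 P2: store L0 := 67 → I/I/M on L0; bus BusRdX Flush; mem=28
  op12 P2: load  L1 → O/S/S on L1; bus (none); mem=30
  op13 P0: load  L0 → S/I/O on L0; bus BusRd; mem=28
  op14 P1: store L1 := 10 → I/M/I on L1; bus BusUpgr Flush; mem=18
  op15 P1: load  L1 → I/M/I on L1; bus (none); mem=18
  op16 P1: load  L1 → I/M/I on L1; bus (none); mem=18
  op17 P2: load  L1 → I/O/S on L1; bus BusRd; mem=18
  op18 P0: load  L1 → S/O/S on L1; bus BusRd; mem=18
  op19 P1: store L0 := 4 → I/M/I on L0; bus BusRdX Flush; mem=67
  op20 P2: load  L0 → I/O/S on L0; bus BusRd; mem=67
  op21 P2: load  L1 → S/O/S on L1; bus (none); mem=18
  op22 P1: load  L0 → I/O/S on L0; bus (none); mem=67
  op23 P1: load  L0 → I/O/S on L0; bus (none); mem=67
  op24 P0: load  L1 → S/O/S on L1; bus (none); mem=18
  op25 P1: load  L0 → I/O/S on L0; bus (none); mem=67

invalidations = 2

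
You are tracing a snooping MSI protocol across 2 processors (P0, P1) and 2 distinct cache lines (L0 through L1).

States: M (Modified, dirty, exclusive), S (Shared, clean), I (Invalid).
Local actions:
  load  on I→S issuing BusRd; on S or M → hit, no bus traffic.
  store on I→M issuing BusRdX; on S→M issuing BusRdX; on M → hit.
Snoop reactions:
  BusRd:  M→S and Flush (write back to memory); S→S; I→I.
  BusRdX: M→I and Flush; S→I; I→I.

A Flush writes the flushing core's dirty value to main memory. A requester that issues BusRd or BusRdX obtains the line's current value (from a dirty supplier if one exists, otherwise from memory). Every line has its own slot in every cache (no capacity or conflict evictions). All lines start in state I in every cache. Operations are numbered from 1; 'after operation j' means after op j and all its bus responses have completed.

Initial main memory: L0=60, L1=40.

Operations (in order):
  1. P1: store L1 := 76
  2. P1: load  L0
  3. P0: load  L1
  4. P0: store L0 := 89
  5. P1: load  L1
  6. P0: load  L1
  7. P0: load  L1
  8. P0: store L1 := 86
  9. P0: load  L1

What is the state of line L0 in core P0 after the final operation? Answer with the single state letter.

state = M

1. P1: store L1 := 76  bus=[BusRdX]  L1: P0=I P1=M  mem[L1]=40
2. P1: load  L0  bus=[BusRd]  L0: P0=I P1=S  mem[L0]=60
3. P0: load  L1  bus=[BusRd,Flush]  L1: P0=S P1=S  mem[L1]=76
4. P0: store L0 := 89  bus=[BusRdX]  L0: P0=M P1=I  mem[L0]=60
5. P1: load  L1  bus=[-]  L1: P0=S P1=S  mem[L1]=76
6. P0: load  L1  bus=[-]  L1: P0=S P1=S  mem[L1]=76
7. P0: load  L1  bus=[-]  L1: P0=S P1=S  mem[L1]=76
8. P0: store L1 := 86  bus=[BusRdX]  L1: P0=M P1=I  mem[L1]=76
9. P0: load  L1  bus=[-]  L1: P0=M P1=I  mem[L1]=76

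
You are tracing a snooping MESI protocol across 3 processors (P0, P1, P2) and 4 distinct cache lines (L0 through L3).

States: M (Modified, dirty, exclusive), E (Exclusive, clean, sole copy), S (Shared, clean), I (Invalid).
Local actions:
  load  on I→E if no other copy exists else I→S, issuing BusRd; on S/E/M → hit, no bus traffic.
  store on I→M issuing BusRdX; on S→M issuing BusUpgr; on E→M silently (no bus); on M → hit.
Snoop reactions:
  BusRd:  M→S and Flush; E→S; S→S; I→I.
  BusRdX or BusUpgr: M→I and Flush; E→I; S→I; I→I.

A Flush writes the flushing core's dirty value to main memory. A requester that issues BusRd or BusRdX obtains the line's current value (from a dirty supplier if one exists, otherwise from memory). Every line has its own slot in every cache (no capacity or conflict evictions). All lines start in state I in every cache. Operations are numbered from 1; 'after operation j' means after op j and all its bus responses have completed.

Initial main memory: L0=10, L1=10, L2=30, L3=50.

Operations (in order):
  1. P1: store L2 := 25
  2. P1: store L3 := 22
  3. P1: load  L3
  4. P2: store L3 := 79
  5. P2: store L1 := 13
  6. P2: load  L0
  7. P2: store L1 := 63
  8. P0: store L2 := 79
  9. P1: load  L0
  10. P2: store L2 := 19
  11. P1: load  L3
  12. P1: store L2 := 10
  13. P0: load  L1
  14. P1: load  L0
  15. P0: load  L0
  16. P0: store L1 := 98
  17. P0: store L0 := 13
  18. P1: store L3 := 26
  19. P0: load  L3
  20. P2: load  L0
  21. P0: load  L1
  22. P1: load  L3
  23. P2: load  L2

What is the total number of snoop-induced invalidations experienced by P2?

invalidations = 4

  op1 P1: store L2 := 25 → I/M/I on L2; bus BusRdX; mem=30
  op2 P1: store L3 := 22 → I/M/I on L3; bus BusRdX; mem=50
  op3 P1: load  L3 → I/M/I on L3; bus (none); mem=50
  op4 P2: store L3 := 79 → I/I/M on L3; bus BusRdX Flush; mem=22
  op5 P2: store L1 := 13 → I/I/M on L1; bus BusRdX; mem=10
  op6 P2: load  L0 → I/I/E on L0; bus BusRd; mem=10
  op7 P2: store L1 := 63 → I/I/M on L1; bus (none); mem=10
  op8 P0: store L2 := 79 → M/I/I on L2; bus BusRdX Flush; mem=25
  op9 P1: load  L0 → I/S/S on L0; bus BusRd; mem=10
  op10 P2: store L2 := 19 → I/I/M on L2; bus BusRdX Flush; mem=79
  op11 P1: load  L3 → I/S/S on L3; bus BusRd Flush; mem=79
  op12 P1: store L2 := 10 → I/M/I on L2; bus BusRdX Flush; mem=19
  op13 P0: load  L1 → S/I/S on L1; bus BusRd Flush; mem=63
  op14 P1: load  L0 → I/S/S on L0; bus (none); mem=10
  op15 P0: load  L0 → S/S/S on L0; bus BusRd; mem=10
  op16 P0: store L1 := 98 → M/I/I on L1; bus BusUpgr; mem=63
  op17 P0: store L0 := 13 → M/I/I on L0; bus BusUpgr; mem=10
  op18 P1: store L3 := 26 → I/M/I on L3; bus BusUpgr; mem=79
  op19 P0: load  L3 → S/S/I on L3; bus BusRd Flush; mem=26
  op20 P2: load  L0 → S/I/S on L0; bus BusRd Flush; mem=13
  op21 P0: load  L1 → M/I/I on L1; bus (none); mem=63
  op22 P1: load  L3 → S/S/I on L3; bus (none); mem=26
  op23 P2: load  L2 → I/S/S on L2; bus BusRd Flush; mem=10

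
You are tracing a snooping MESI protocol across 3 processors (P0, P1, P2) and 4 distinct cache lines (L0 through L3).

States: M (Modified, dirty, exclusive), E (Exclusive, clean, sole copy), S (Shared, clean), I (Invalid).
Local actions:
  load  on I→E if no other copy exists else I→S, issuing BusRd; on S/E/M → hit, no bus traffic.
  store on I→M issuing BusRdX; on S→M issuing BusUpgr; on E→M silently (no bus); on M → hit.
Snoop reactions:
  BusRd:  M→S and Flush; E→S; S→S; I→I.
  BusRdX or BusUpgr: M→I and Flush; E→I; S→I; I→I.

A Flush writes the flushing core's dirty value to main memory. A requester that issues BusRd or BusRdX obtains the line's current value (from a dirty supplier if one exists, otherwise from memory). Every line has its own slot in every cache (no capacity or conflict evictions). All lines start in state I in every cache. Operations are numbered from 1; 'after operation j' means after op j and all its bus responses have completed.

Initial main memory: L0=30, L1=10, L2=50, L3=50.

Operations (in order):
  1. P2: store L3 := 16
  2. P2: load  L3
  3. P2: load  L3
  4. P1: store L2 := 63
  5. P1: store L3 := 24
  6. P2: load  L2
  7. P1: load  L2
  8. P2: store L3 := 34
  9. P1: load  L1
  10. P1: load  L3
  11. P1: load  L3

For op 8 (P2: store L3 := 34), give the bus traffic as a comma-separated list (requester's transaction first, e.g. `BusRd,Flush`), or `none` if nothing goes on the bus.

[1] P2: store L3 := 16 | P0:I, P1:I, P2:M(16) | bus: BusRdX
[2] P2: load  L3 | P0:I, P1:I, P2:M(16) | bus: none
[3] P2: load  L3 | P0:I, P1:I, P2:M(16) | bus: none
[4] P1: store L2 := 63 | P0:I, P1:M(63), P2:I | bus: BusRdX
[5] P1: store L3 := 24 | P0:I, P1:M(24), P2:I | bus: BusRdX,Flush
[6] P2: load  L2 | P0:I, P1:S(63), P2:S(63) | bus: BusRd,Flush
[7] P1: load  L2 | P0:I, P1:S(63), P2:S(63) | bus: none
[8] P2: store L3 := 34 | P0:I, P1:I, P2:M(34) | bus: BusRdX,Flush
[9] P1: load  L1 | P0:I, P1:E(10), P2:I | bus: BusRd
[10] P1: load  L3 | P0:I, P1:S(34), P2:S(34) | bus: BusRd,Flush
[11] P1: load  L3 | P0:I, P1:S(34), P2:S(34) | bus: none

bus = BusRdX,Flush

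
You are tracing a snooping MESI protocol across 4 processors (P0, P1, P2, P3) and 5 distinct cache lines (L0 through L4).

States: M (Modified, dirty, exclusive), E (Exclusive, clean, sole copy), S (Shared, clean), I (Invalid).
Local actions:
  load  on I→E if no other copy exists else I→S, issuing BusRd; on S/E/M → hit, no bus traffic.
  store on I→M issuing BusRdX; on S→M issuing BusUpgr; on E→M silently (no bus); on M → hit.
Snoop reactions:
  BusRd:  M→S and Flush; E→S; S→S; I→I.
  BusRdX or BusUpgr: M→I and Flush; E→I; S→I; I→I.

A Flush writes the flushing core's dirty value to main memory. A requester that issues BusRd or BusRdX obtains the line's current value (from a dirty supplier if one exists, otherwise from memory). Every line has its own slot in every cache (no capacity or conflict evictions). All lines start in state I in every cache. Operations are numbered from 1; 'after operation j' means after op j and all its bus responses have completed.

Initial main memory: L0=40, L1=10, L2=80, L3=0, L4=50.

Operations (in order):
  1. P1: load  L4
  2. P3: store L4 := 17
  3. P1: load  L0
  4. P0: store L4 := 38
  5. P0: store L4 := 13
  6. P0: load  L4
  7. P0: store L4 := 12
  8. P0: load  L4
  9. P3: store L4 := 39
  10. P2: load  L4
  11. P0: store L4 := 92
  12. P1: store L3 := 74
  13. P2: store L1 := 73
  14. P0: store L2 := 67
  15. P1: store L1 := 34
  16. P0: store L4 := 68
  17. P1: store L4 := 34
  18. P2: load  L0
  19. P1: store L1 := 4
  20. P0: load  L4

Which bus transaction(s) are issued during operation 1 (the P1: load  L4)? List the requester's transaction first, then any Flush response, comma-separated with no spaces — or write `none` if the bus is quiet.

bus = BusRd

step 1: P1: load  L4  ⟶  IEII  (L4)  txn=BusRd  M[L4]=50
step 2: P3: store L4 := 17  ⟶  IIIM  (L4)  txn=BusRdX  M[L4]=50
step 3: P1: load  L0  ⟶  IEII  (L0)  txn=BusRd  M[L0]=40
step 4: P0: store L4 := 38  ⟶  MIII  (L4)  txn=BusRdX+Flush  M[L4]=17
step 5: P0: store L4 := 13  ⟶  MIII  (L4)  txn=∅  M[L4]=17
step 6: P0: load  L4  ⟶  MIII  (L4)  txn=∅  M[L4]=17
step 7: P0: store L4 := 12  ⟶  MIII  (L4)  txn=∅  M[L4]=17
step 8: P0: load  L4  ⟶  MIII  (L4)  txn=∅  M[L4]=17
step 9: P3: store L4 := 39  ⟶  IIIM  (L4)  txn=BusRdX+Flush  M[L4]=12
step 10: P2: load  L4  ⟶  IISS  (L4)  txn=BusRd+Flush  M[L4]=39
step 11: P0: store L4 := 92  ⟶  MIII  (L4)  txn=BusRdX  M[L4]=39
step 12: P1: store L3 := 74  ⟶  IMII  (L3)  txn=BusRdX  M[L3]=0
step 13: P2: store L1 := 73  ⟶  IIMI  (L1)  txn=BusRdX  M[L1]=10
step 14: P0: store L2 := 67  ⟶  MIII  (L2)  txn=BusRdX  M[L2]=80
step 15: P1: store L1 := 34  ⟶  IMII  (L1)  txn=BusRdX+Flush  M[L1]=73
step 16: P0: store L4 := 68  ⟶  MIII  (L4)  txn=∅  M[L4]=39
step 17: P1: store L4 := 34  ⟶  IMII  (L4)  txn=BusRdX+Flush  M[L4]=68
step 18: P2: load  L0  ⟶  ISSI  (L0)  txn=BusRd  M[L0]=40
step 19: P1: store L1 := 4  ⟶  IMII  (L1)  txn=∅  M[L1]=73
step 20: P0: load  L4  ⟶  SSII  (L4)  txn=BusRd+Flush  M[L4]=34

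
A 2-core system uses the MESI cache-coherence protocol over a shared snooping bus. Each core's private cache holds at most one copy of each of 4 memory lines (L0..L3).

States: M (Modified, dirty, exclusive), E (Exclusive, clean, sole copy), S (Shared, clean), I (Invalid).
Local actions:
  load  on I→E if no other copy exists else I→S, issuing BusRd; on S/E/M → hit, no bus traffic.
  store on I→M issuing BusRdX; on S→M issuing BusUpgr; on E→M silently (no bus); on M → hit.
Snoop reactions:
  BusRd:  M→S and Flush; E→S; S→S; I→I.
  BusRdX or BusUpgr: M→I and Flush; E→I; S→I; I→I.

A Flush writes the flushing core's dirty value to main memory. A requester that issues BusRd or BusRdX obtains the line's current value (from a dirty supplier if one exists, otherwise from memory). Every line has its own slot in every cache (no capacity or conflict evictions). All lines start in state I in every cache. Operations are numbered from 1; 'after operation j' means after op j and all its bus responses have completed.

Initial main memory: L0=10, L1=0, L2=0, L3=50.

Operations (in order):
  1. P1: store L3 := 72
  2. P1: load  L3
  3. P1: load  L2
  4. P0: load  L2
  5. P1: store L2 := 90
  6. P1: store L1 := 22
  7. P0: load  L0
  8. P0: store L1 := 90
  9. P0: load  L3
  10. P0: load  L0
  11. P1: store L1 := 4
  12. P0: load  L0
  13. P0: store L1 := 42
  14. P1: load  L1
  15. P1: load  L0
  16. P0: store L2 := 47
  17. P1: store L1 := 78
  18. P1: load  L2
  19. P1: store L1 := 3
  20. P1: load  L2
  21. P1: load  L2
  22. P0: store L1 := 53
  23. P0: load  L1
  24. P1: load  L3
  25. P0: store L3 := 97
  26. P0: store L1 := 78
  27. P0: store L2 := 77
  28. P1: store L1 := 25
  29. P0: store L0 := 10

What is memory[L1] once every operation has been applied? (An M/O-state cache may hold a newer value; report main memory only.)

step 1: P1: store L3 := 72  ⟶  IM  (L3)  txn=BusRdX  M[L3]=50
step 2: P1: load  L3  ⟶  IM  (L3)  txn=∅  M[L3]=50
step 3: P1: load  L2  ⟶  IE  (L2)  txn=BusRd  M[L2]=0
step 4: P0: load  L2  ⟶  SS  (L2)  txn=BusRd  M[L2]=0
step 5: P1: store L2 := 90  ⟶  IM  (L2)  txn=BusUpgr  M[L2]=0
step 6: P1: store L1 := 22  ⟶  IM  (L1)  txn=BusRdX  M[L1]=0
step 7: P0: load  L0  ⟶  EI  (L0)  txn=BusRd  M[L0]=10
step 8: P0: store L1 := 90  ⟶  MI  (L1)  txn=BusRdX+Flush  M[L1]=22
step 9: P0: load  L3  ⟶  SS  (L3)  txn=BusRd+Flush  M[L3]=72
step 10: P0: load  L0  ⟶  EI  (L0)  txn=∅  M[L0]=10
step 11: P1: store L1 := 4  ⟶  IM  (L1)  txn=BusRdX+Flush  M[L1]=90
step 12: P0: load  L0  ⟶  EI  (L0)  txn=∅  M[L0]=10
step 13: P0: store L1 := 42  ⟶  MI  (L1)  txn=BusRdX+Flush  M[L1]=4
step 14: P1: load  L1  ⟶  SS  (L1)  txn=BusRd+Flush  M[L1]=42
step 15: P1: load  L0  ⟶  SS  (L0)  txn=BusRd  M[L0]=10
step 16: P0: store L2 := 47  ⟶  MI  (L2)  txn=BusRdX+Flush  M[L2]=90
step 17: P1: store L1 := 78  ⟶  IM  (L1)  txn=BusUpgr  M[L1]=42
step 18: P1: load  L2  ⟶  SS  (L2)  txn=BusRd+Flush  M[L2]=47
step 19: P1: store L1 := 3  ⟶  IM  (L1)  txn=∅  M[L1]=42
step 20: P1: load  L2  ⟶  SS  (L2)  txn=∅  M[L2]=47
step 21: P1: load  L2  ⟶  SS  (L2)  txn=∅  M[L2]=47
step 22: P0: store L1 := 53  ⟶  MI  (L1)  txn=BusRdX+Flush  M[L1]=3
step 23: P0: load  L1  ⟶  MI  (L1)  txn=∅  M[L1]=3
step 24: P1: load  L3  ⟶  SS  (L3)  txn=∅  M[L3]=72
step 25: P0: store L3 := 97  ⟶  MI  (L3)  txn=BusUpgr  M[L3]=72
step 26: P0: store L1 := 78  ⟶  MI  (L1)  txn=∅  M[L1]=3
step 27: P0: store L2 := 77  ⟶  MI  (L2)  txn=BusUpgr  M[L2]=47
step 28: P1: store L1 := 25  ⟶  IM  (L1)  txn=BusRdX+Flush  M[L1]=78
step 29: P0: store L0 := 10  ⟶  MI  (L0)  txn=BusUpgr  M[L0]=10

memory[L1] = 78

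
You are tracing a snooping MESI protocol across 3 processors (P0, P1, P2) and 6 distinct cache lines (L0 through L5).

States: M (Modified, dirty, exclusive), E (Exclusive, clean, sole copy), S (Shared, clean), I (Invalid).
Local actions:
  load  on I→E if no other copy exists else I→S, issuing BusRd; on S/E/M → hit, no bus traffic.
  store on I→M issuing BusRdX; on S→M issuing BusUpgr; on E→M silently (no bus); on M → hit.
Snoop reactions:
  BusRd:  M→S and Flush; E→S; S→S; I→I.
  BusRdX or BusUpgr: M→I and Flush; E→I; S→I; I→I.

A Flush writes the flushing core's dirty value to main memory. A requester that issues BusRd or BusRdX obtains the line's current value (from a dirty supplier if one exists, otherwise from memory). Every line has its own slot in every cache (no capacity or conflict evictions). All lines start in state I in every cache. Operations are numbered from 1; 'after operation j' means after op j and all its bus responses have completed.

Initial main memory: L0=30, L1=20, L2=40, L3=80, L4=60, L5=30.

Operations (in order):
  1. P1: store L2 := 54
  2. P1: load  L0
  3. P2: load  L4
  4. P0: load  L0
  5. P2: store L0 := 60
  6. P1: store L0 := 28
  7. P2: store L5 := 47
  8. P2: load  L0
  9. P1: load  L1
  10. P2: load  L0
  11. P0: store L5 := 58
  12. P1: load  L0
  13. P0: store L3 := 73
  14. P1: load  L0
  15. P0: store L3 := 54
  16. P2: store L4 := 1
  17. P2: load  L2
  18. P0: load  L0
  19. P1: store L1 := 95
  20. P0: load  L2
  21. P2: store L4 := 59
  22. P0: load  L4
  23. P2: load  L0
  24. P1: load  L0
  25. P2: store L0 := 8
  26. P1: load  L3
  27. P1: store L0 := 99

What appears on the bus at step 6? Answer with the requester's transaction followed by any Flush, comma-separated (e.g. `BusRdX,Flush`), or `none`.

[1] P1: store L2 := 54 | P0:I, P1:M(54), P2:I | bus: BusRdX
[2] P1: load  L0 | P0:I, P1:E(30), P2:I | bus: BusRd
[3] P2: load  L4 | P0:I, P1:I, P2:E(60) | bus: BusRd
[4] P0: load  L0 | P0:S(30), P1:S(30), P2:I | bus: BusRd
[5] P2: store L0 := 60 | P0:I, P1:I, P2:M(60) | bus: BusRdX
[6] P1: store L0 := 28 | P0:I, P1:M(28), P2:I | bus: BusRdX,Flush
[7] P2: store L5 := 47 | P0:I, P1:I, P2:M(47) | bus: BusRdX
[8] P2: load  L0 | P0:I, P1:S(28), P2:S(28) | bus: BusRd,Flush
[9] P1: load  L1 | P0:I, P1:E(20), P2:I | bus: BusRd
[10] P2: load  L0 | P0:I, P1:S(28), P2:S(28) | bus: none
[11] P0: store L5 := 58 | P0:M(58), P1:I, P2:I | bus: BusRdX,Flush
[12] P1: load  L0 | P0:I, P1:S(28), P2:S(28) | bus: none
[13] P0: store L3 := 73 | P0:M(73), P1:I, P2:I | bus: BusRdX
[14] P1: load  L0 | P0:I, P1:S(28), P2:S(28) | bus: none
[15] P0: store L3 := 54 | P0:M(54), P1:I, P2:I | bus: none
[16] P2: store L4 := 1 | P0:I, P1:I, P2:M(1) | bus: none
[17] P2: load  L2 | P0:I, P1:S(54), P2:S(54) | bus: BusRd,Flush
[18] P0: load  L0 | P0:S(28), P1:S(28), P2:S(28) | bus: BusRd
[19] P1: store L1 := 95 | P0:I, P1:M(95), P2:I | bus: none
[20] P0: load  L2 | P0:S(54), P1:S(54), P2:S(54) | bus: BusRd
[21] P2: store L4 := 59 | P0:I, P1:I, P2:M(59) | bus: none
[22] P0: load  L4 | P0:S(59), P1:I, P2:S(59) | bus: BusRd,Flush
[23] P2: load  L0 | P0:S(28), P1:S(28), P2:S(28) | bus: none
[24] P1: load  L0 | P0:S(28), P1:S(28), P2:S(28) | bus: none
[25] P2: store L0 := 8 | P0:I, P1:I, P2:M(8) | bus: BusUpgr
[26] P1: load  L3 | P0:S(54), P1:S(54), P2:I | bus: BusRd,Flush
[27] P1: store L0 := 99 | P0:I, P1:M(99), P2:I | bus: BusRdX,Flush

bus = BusRdX,Flush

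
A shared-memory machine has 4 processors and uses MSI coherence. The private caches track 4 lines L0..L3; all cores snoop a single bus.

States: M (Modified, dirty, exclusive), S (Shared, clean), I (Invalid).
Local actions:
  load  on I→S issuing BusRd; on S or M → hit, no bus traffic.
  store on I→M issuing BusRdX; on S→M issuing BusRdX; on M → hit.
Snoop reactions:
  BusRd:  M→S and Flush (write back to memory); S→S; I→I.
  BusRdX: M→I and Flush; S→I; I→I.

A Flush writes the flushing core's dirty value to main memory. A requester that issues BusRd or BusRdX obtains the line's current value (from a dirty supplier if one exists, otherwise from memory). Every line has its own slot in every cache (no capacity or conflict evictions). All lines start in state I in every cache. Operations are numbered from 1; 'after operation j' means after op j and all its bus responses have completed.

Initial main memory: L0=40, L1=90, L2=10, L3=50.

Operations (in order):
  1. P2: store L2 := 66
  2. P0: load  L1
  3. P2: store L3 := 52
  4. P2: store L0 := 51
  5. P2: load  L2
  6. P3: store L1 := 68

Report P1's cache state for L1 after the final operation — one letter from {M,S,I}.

state = I

1. P2: store L2 := 66  bus=[BusRdX]  L2: P0=I P1=I P2=M P3=I  mem[L2]=10
2. P0: load  L1  bus=[BusRd]  L1: P0=S P1=I P2=I P3=I  mem[L1]=90
3. P2: store L3 := 52  bus=[BusRdX]  L3: P0=I P1=I P2=M P3=I  mem[L3]=50
4. P2: store L0 := 51  bus=[BusRdX]  L0: P0=I P1=I P2=M P3=I  mem[L0]=40
5. P2: load  L2  bus=[-]  L2: P0=I P1=I P2=M P3=I  mem[L2]=10
6. P3: store L1 := 68  bus=[BusRdX]  L1: P0=I P1=I P2=I P3=M  mem[L1]=90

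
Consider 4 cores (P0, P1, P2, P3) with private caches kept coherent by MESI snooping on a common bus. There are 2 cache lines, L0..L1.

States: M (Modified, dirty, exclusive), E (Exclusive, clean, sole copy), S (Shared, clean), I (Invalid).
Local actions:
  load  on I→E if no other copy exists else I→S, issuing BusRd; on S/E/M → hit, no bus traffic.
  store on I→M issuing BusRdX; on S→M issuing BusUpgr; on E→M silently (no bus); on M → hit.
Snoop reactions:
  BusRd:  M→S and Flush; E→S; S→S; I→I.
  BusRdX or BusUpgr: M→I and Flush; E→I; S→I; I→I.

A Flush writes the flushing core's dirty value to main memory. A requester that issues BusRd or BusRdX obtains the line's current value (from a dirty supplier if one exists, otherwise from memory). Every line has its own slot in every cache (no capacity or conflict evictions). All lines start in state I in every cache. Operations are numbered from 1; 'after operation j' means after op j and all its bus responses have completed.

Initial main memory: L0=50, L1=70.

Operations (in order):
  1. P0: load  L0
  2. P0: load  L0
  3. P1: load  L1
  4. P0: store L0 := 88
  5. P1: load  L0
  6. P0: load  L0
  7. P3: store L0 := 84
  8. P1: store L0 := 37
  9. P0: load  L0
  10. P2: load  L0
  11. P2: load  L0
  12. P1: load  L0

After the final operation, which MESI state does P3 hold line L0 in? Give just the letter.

state = I

  op1 P0: load  L0 → E/I/I/I on L0; bus BusRd; mem=50
  op2 P0: load  L0 → E/I/I/I on L0; bus (none); mem=50
  op3 P1: load  L1 → I/E/I/I on L1; bus BusRd; mem=70
  op4 P0: store L0 := 88 → M/I/I/I on L0; bus (none); mem=50
  op5 P1: load  L0 → S/S/I/I on L0; bus BusRd Flush; mem=88
  op6 P0: load  L0 → S/S/I/I on L0; bus (none); mem=88
  op7 P3: store L0 := 84 → I/I/I/M on L0; bus BusRdX; mem=88
  op8 P1: store L0 := 37 → I/M/I/I on L0; bus BusRdX Flush; mem=84
  op9 P0: load  L0 → S/S/I/I on L0; bus BusRd Flush; mem=37
  op10 P2: load  L0 → S/S/S/I on L0; bus BusRd; mem=37
  op11 P2: load  L0 → S/S/S/I on L0; bus (none); mem=37
  op12 P1: load  L0 → S/S/S/I on L0; bus (none); mem=37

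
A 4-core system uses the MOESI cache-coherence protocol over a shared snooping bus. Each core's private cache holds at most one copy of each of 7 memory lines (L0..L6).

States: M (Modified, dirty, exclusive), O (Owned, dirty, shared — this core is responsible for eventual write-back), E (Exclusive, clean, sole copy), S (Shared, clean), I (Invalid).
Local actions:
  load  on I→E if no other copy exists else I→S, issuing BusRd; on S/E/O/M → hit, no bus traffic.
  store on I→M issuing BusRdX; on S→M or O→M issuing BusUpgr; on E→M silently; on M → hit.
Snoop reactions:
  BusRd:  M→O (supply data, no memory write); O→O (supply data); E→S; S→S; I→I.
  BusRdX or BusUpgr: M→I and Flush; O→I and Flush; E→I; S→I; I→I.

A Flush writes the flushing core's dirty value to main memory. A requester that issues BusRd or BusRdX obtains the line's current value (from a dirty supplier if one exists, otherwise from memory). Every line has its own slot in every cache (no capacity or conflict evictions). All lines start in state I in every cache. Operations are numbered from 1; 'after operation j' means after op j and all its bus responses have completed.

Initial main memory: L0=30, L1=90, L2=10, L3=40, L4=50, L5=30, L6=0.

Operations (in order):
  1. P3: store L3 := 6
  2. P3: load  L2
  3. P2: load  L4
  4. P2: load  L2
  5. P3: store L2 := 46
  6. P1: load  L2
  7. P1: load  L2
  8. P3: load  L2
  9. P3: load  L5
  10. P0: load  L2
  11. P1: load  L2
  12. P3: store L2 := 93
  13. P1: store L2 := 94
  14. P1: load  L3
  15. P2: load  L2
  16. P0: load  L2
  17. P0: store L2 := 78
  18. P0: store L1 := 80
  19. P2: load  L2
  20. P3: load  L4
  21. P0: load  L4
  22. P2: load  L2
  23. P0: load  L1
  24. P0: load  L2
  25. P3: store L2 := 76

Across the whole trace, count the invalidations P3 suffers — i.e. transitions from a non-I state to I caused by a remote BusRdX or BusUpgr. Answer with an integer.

invalidations = 1

[1] P3: store L3 := 6 | P0:I, P1:I, P2:I, P3:M(6) | bus: BusRdX
[2] P3: load  L2 | P0:I, P1:I, P2:I, P3:E(10) | bus: BusRd
[3] P2: load  L4 | P0:I, P1:I, P2:E(50), P3:I | bus: BusRd
[4] P2: load  L2 | P0:I, P1:I, P2:S(10), P3:S(10) | bus: BusRd
[5] P3: store L2 := 46 | P0:I, P1:I, P2:I, P3:M(46) | bus: BusUpgr
[6] P1: load  L2 | P0:I, P1:S(46), P2:I, P3:O(46) | bus: BusRd
[7] P1: load  L2 | P0:I, P1:S(46), P2:I, P3:O(46) | bus: none
[8] P3: load  L2 | P0:I, P1:S(46), P2:I, P3:O(46) | bus: none
[9] P3: load  L5 | P0:I, P1:I, P2:I, P3:E(30) | bus: BusRd
[10] P0: load  L2 | P0:S(46), P1:S(46), P2:I, P3:O(46) | bus: BusRd
[11] P1: load  L2 | P0:S(46), P1:S(46), P2:I, P3:O(46) | bus: none
[12] P3: store L2 := 93 | P0:I, P1:I, P2:I, P3:M(93) | bus: BusUpgr
[13] P1: store L2 := 94 | P0:I, P1:M(94), P2:I, P3:I | bus: BusRdX,Flush
[14] P1: load  L3 | P0:I, P1:S(6), P2:I, P3:O(6) | bus: BusRd
[15] P2: load  L2 | P0:I, P1:O(94), P2:S(94), P3:I | bus: BusRd
[16] P0: load  L2 | P0:S(94), P1:O(94), P2:S(94), P3:I | bus: BusRd
[17] P0: store L2 := 78 | P0:M(78), P1:I, P2:I, P3:I | bus: BusUpgr,Flush
[18] P0: store L1 := 80 | P0:M(80), P1:I, P2:I, P3:I | bus: BusRdX
[19] P2: load  L2 | P0:O(78), P1:I, P2:S(78), P3:I | bus: BusRd
[20] P3: load  L4 | P0:I, P1:I, P2:S(50), P3:S(50) | bus: BusRd
[21] P0: load  L4 | P0:S(50), P1:I, P2:S(50), P3:S(50) | bus: BusRd
[22] P2: load  L2 | P0:O(78), P1:I, P2:S(78), P3:I | bus: none
[23] P0: load  L1 | P0:M(80), P1:I, P2:I, P3:I | bus: none
[24] P0: load  L2 | P0:O(78), P1:I, P2:S(78), P3:I | bus: none
[25] P3: store L2 := 76 | P0:I, P1:I, P2:I, P3:M(76) | bus: BusRdX,Flush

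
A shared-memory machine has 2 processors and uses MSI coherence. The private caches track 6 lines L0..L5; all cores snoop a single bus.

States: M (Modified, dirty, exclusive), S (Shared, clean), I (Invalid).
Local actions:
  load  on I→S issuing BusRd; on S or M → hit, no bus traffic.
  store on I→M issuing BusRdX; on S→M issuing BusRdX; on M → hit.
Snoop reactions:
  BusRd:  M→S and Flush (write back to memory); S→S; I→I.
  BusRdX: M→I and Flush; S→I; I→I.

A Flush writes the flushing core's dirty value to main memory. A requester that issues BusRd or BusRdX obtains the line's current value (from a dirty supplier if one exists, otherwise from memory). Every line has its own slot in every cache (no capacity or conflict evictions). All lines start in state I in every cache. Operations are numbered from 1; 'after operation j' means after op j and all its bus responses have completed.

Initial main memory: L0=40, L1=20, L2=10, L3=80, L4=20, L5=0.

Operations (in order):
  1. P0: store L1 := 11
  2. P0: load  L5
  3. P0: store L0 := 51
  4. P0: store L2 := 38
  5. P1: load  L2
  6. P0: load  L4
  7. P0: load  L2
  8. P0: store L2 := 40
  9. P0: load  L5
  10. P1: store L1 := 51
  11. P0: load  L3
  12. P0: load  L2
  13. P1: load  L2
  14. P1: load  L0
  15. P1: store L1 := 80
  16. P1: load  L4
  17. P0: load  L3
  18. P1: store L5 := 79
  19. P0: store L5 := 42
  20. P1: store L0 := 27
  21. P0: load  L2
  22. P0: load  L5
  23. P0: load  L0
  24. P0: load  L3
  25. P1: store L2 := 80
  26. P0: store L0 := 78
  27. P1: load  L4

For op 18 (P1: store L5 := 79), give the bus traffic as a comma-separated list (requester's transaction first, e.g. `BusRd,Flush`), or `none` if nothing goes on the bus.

bus = BusRdX

1. P0: store L1 := 11  bus=[BusRdX]  L1: P0=M P1=I  mem[L1]=20
2. P0: load  L5  bus=[BusRd]  L5: P0=S P1=I  mem[L5]=0
3. P0: store L0 := 51  bus=[BusRdX]  L0: P0=M P1=I  mem[L0]=40
4. P0: store L2 := 38  bus=[BusRdX]  L2: P0=M P1=I  mem[L2]=10
5. P1: load  L2  bus=[BusRd,Flush]  L2: P0=S P1=S  mem[L2]=38
6. P0: load  L4  bus=[BusRd]  L4: P0=S P1=I  mem[L4]=20
7. P0: load  L2  bus=[-]  L2: P0=S P1=S  mem[L2]=38
8. P0: store L2 := 40  bus=[BusRdX]  L2: P0=M P1=I  mem[L2]=38
9. P0: load  L5  bus=[-]  L5: P0=S P1=I  mem[L5]=0
10. P1: store L1 := 51  bus=[BusRdX,Flush]  L1: P0=I P1=M  mem[L1]=11
11. P0: load  L3  bus=[BusRd]  L3: P0=S P1=I  mem[L3]=80
12. P0: load  L2  bus=[-]  L2: P0=M P1=I  mem[L2]=38
13. P1: load  L2  bus=[BusRd,Flush]  L2: P0=S P1=S  mem[L2]=40
14. P1: load  L0  bus=[BusRd,Flush]  L0: P0=S P1=S  mem[L0]=51
15. P1: store L1 := 80  bus=[-]  L1: P0=I P1=M  mem[L1]=11
16. P1: load  L4  bus=[BusRd]  L4: P0=S P1=S  mem[L4]=20
17. P0: load  L3  bus=[-]  L3: P0=S P1=I  mem[L3]=80
18. P1: store L5 := 79  bus=[BusRdX]  L5: P0=I P1=M  mem[L5]=0
19. P0: store L5 := 42  bus=[BusRdX,Flush]  L5: P0=M P1=I  mem[L5]=79
20. P1: store L0 := 27  bus=[BusRdX]  L0: P0=I P1=M  mem[L0]=51
21. P0: load  L2  bus=[-]  L2: P0=S P1=S  mem[L2]=40
22. P0: load  L5  bus=[-]  L5: P0=M P1=I  mem[L5]=79
23. P0: load  L0  bus=[BusRd,Flush]  L0: P0=S P1=S  mem[L0]=27
24. P0: load  L3  bus=[-]  L3: P0=S P1=I  mem[L3]=80
25. P1: store L2 := 80  bus=[BusRdX]  L2: P0=I P1=M  mem[L2]=40
26. P0: store L0 := 78  bus=[BusRdX]  L0: P0=M P1=I  mem[L0]=27
27. P1: load  L4  bus=[-]  L4: P0=S P1=S  mem[L4]=20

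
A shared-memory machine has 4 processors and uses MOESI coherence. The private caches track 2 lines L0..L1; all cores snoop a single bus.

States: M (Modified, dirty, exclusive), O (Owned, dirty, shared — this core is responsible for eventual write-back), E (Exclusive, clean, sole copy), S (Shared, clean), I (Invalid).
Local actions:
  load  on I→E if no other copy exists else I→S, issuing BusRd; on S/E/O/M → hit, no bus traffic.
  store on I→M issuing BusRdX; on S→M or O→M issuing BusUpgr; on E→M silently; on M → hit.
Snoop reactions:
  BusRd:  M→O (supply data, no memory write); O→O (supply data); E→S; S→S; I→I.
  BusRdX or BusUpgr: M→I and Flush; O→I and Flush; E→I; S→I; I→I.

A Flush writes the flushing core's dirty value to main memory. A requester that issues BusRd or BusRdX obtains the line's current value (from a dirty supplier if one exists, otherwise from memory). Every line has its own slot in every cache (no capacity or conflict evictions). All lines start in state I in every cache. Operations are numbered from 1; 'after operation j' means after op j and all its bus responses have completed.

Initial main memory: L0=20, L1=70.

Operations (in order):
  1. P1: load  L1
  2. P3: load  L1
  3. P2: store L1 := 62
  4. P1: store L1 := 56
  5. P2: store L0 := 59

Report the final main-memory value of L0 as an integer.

1. P1: load  L1  bus=[BusRd]  L1: P0=I P1=E P2=I P3=I  mem[L1]=70
2. P3: load  L1  bus=[BusRd]  L1: P0=I P1=S P2=I P3=S  mem[L1]=70
3. P2: store L1 := 62  bus=[BusRdX]  L1: P0=I P1=I P2=M P3=I  mem[L1]=70
4. P1: store L1 := 56  bus=[BusRdX,Flush]  L1: P0=I P1=M P2=I P3=I  mem[L1]=62
5. P2: store L0 := 59  bus=[BusRdX]  L0: P0=I P1=I P2=M P3=I  mem[L0]=20

memory[L0] = 20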